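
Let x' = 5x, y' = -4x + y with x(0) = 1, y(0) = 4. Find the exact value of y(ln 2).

A = [[5,0],[-4,1]]; eigenvalues λ = 5, 1.
Eigenvectors: (1,-1) for λ=5, (0,1) for λ=1.
From the initial condition, c_1 = 1, c_2 = 5.
y(ln 2) = (1)(2^5)(-1) + (5)(2^1)(1) = -22.

-22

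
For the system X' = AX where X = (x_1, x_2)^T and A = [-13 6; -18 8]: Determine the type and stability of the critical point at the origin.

A = [[-13,6],[-18,8]]; det(A-λI) = λ^2 + 5λ + 4.
λ = -1, -4: both negative.

stable node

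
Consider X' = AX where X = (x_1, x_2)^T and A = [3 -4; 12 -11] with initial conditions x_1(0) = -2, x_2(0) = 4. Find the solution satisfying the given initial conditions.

x_1(t) = -16e^(-3t) + 14e^(-5t), x_2(t) = -24e^(-3t) + 28e^(-5t)

Coefficient matrix A = [[3, -4], [12, -11]].
Characteristic polynomial det(A - λI) = λ^2 + 8λ + 15 = 0.
Eigenvalues λ = -3, -5.
For λ=-3: (A-λI) row 1 is [6, -4], so an eigenvector is (-2, -3).
For λ=-5: (A-λI) row 1 is [8, -4], so an eigenvector is (1, 2).
General solution: C_1e^(-3t)(-2,-3) + C_2e^(-5t)(1,2).
Applying x_1(0)=-2, x_2(0)=4 gives C_1=8, C_2=14.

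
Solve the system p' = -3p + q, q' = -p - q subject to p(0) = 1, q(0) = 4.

p(t) = 3te^(-2t) + e^(-2t), q(t) = 3te^(-2t) + 4e^(-2t)

Coefficient matrix A = [[-3, 1], [-1, -1]].
Characteristic polynomial det(A - λI) = λ^2 + 4λ + 4 = 0.
Single eigenvalue λ = -2 with algebraic multiplicity 2.
Eigenvector v = (-1,-1); generalized eigenvector w with (A-λI)w=v is (3,2).
General solution: e^(-2t)[K_1·v + K_2·(t·v + w)].
Applying p(0)=1, q(0)=4 gives K_1=-10, K_2=-3.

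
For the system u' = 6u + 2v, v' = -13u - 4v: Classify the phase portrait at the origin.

unstable spiral

A = [[6,2],[-13,-4]]; det(A-λI) = λ^2 - 2λ + 2.
λ = 1 ± i: positive real part.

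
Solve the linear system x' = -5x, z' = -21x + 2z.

Coefficient matrix A = [[-5, 0], [-21, 2]].
Characteristic polynomial det(A - λI) = λ^2 + 3λ - 10 = 0.
Eigenvalues λ = -5, 2.
For λ=-5: (A-λI) row 2 is [-21, 7], so an eigenvector is (1, 3).
For λ=2: (A-λI) row 1 is [-7, 0], so an eigenvector is (0, 1).
General solution: c_1e^(-5t)(1,3) + c_2e^(2t)(0,1).

x(t) = c_1e^(-5t), z(t) = 3c_1e^(-5t) + c_2e^(2t)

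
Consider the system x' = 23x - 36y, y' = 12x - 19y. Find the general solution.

x(t) = -3c_1e^(-t) + 2c_2e^(5t), y(t) = -2c_1e^(-t) + c_2e^(5t)

Coefficient matrix A = [[23, -36], [12, -19]].
Characteristic polynomial det(A - λI) = λ^2 - 4λ - 5 = 0.
Eigenvalues λ = -1, 5.
For λ=-1: (A-λI) row 1 is [24, -36], so an eigenvector is (-3, -2).
For λ=5: (A-λI) row 1 is [18, -36], so an eigenvector is (2, 1).
General solution: c_1e^(-t)(-3,-2) + c_2e^(5t)(2,1).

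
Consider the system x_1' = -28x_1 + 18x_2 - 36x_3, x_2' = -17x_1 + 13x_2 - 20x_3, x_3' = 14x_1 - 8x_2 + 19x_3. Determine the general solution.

Coefficient matrix A = [[-28, 18, -36], [-17, 13, -20], [14, -8, 19]].
det(A - λI) = 0 gives eigenvalues λ = 2, 3, -1.
For λ=2: eigenvector (-3,-1,2).
For λ=3: eigenvector (0,2,1).
For λ=-1: eigenvector (-2,-1,1).
General solution: c_1e^(2t)(-3,-1,2) + c_2e^(3t)(0,2,1) + c_3e^(-t)(-2,-1,1).

x_1(t) = -3c_1e^(2t) - 2c_3e^(-t), x_2(t) = -c_1e^(2t) + 2c_2e^(3t) - c_3e^(-t), x_3(t) = 2c_1e^(2t) + c_2e^(3t) + c_3e^(-t)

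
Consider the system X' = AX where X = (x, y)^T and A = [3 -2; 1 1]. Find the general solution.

Coefficient matrix A = [[3, -2], [1, 1]].
Characteristic polynomial det(A - λI) = λ^2 - 4λ + 5 = 0.
Eigenvalues λ = 2 ± i (complex conjugate pair).
For λ=2+i: an eigenvector is (1,1) - i(-1,0) = (1 + i, 1).
A real fundamental pair from Re and Im of e^((2+i)t)v: X_1 = e^(2t)(cos(t)·(1,1) + sin(t)·(-1,0)), X_2 = e^(2t)(sin(t)·(1,1) - cos(t)·(-1,0)).
General solution: K_1X_1 + K_2X_2.

x(t) = -K_1e^(2t)sin(t) + K_1e^(2t)cos(t) + K_2e^(2t)sin(t) + K_2e^(2t)cos(t), y(t) = K_1e^(2t)cos(t) + K_2e^(2t)sin(t)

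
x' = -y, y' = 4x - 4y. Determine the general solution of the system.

x(t) = -K_1e^(-2t) - K_2te^(-2t) - 2K_2e^(-2t), y(t) = -2K_1e^(-2t) - 2K_2te^(-2t) - 3K_2e^(-2t)

Coefficient matrix A = [[0, -1], [4, -4]].
Characteristic polynomial det(A - λI) = λ^2 + 4λ + 4 = 0.
Single eigenvalue λ = -2 with algebraic multiplicity 2.
Eigenvector v = (-1,-2); generalized eigenvector w with (A-λI)w=v is (-2,-3).
General solution: e^(-2t)[K_1·v + K_2·(t·v + w)].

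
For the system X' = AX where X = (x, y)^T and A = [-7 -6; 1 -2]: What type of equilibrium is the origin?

stable node

A = [[-7,-6],[1,-2]]; det(A-λI) = λ^2 + 9λ + 20.
λ = -4, -5: both negative.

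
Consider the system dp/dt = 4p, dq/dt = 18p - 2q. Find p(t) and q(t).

Coefficient matrix A = [[4, 0], [18, -2]].
Characteristic polynomial det(A - λI) = λ^2 - 2λ - 8 = 0.
Eigenvalues λ = -2, 4.
For λ=-2: (A-λI) row 1 is [6, 0], so an eigenvector is (0, 1).
For λ=4: (A-λI) row 2 is [18, -6], so an eigenvector is (-1, -3).
General solution: c_1e^(-2t)(0,1) + c_2e^(4t)(-1,-3).

p(t) = -c_2e^(4t), q(t) = c_1e^(-2t) - 3c_2e^(4t)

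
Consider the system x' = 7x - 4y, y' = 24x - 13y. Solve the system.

Coefficient matrix A = [[7, -4], [24, -13]].
Characteristic polynomial det(A - λI) = λ^2 + 6λ + 5 = 0.
Eigenvalues λ = -1, -5.
For λ=-1: (A-λI) row 1 is [8, -4], so an eigenvector is (1, 2).
For λ=-5: (A-λI) row 1 is [12, -4], so an eigenvector is (1, 3).
General solution: c_1e^(-t)(1,2) + c_2e^(-5t)(1,3).

x(t) = c_1e^(-t) + c_2e^(-5t), y(t) = 2c_1e^(-t) + 3c_2e^(-5t)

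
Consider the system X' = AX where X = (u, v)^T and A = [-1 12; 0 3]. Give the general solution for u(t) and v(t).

u(t) = -3c_1e^(3t) - c_2e^(-t), v(t) = -c_1e^(3t)

Coefficient matrix A = [[-1, 12], [0, 3]].
Characteristic polynomial det(A - λI) = λ^2 - 2λ - 3 = 0.
Eigenvalues λ = 3, -1.
For λ=3: (A-λI) row 1 is [-4, 12], so an eigenvector is (-3, -1).
For λ=-1: (A-λI) row 1 is [0, 12], so an eigenvector is (-1, 0).
General solution: c_1e^(3t)(-3,-1) + c_2e^(-t)(-1,0).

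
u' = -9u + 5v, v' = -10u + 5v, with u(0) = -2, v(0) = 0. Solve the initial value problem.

u(t) = 14e^(-2t)sin(t) - 2e^(-2t)cos(t), v(t) = 20e^(-2t)sin(t)

Coefficient matrix A = [[-9, 5], [-10, 5]].
Characteristic polynomial det(A - λI) = λ^2 + 4λ + 5 = 0.
Eigenvalues λ = -2 ± i (complex conjugate pair).
For λ=-2+i: an eigenvector is (-2,-3) - i(-1,-1) = (-2 + i, -3 + i).
A real fundamental pair from Re and Im of e^((-2+i)t)v: X_1 = e^(-2t)(cos(t)·(-2,-3) + sin(t)·(-1,-1)), X_2 = e^(-2t)(sin(t)·(-2,-3) - cos(t)·(-1,-1)).
General solution: c_1X_1 + c_2X_2.
Applying u(0)=-2, v(0)=0 gives c_1=-2, c_2=-6.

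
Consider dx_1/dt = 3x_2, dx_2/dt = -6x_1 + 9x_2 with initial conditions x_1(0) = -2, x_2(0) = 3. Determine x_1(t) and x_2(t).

Coefficient matrix A = [[0, 3], [-6, 9]].
Characteristic polynomial det(A - λI) = λ^2 - 9λ + 18 = 0.
Eigenvalues λ = 3, 6.
For λ=3: (A-λI) row 1 is [-3, 3], so an eigenvector is (-1, -1).
For λ=6: (A-λI) row 1 is [-6, 3], so an eigenvector is (1, 2).
General solution: c_1e^(3t)(-1,-1) + c_2e^(6t)(1,2).
Applying x_1(0)=-2, x_2(0)=3 gives c_1=7, c_2=5.

x_1(t) = 5e^(6t) - 7e^(3t), x_2(t) = 10e^(6t) - 7e^(3t)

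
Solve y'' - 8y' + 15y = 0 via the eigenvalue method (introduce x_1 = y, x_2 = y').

Let x_1 = y, x_2 = y'. Then x_1' = x_2 and x_2' = -15x_1 + 8x_2.
A = [[0,1],[-15,8]]; det(A-λI) = λ^2 - 8λ + 15.
Eigenvalues λ = 3, 5 with eigenvectors (1,3), (1,5).

y(t) = K_1e^(3t) + K_2e^(5t)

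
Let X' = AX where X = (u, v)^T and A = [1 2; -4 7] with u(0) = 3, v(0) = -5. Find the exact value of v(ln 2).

A = [[1,2],[-4,7]]; eigenvalues λ = 3, 5.
Eigenvectors: (1,1) for λ=3, (-1,-2) for λ=5.
From the initial condition, c_1 = 11, c_2 = 8.
v(ln 2) = (11)(2^3)(1) + (8)(2^5)(-2) = -424.

-424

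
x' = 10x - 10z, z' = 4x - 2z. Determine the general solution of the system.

Coefficient matrix A = [[10, -10], [4, -2]].
Characteristic polynomial det(A - λI) = λ^2 - 8λ + 20 = 0.
Eigenvalues λ = 4 ± 2i (complex conjugate pair).
For λ=4+2i: an eigenvector is (-2,-1) - i(-1,-1) = (-2 + i, -1 + i).
A real fundamental pair from Re and Im of e^((4+2i)t)v: X_1 = e^(4t)(cos(2t)·(-2,-1) + sin(2t)·(-1,-1)), X_2 = e^(4t)(sin(2t)·(-2,-1) - cos(2t)·(-1,-1)).
General solution: c_1X_1 + c_2X_2.

x(t) = -c_1e^(4t)sin(2t) - 2c_1e^(4t)cos(2t) - 2c_2e^(4t)sin(2t) + c_2e^(4t)cos(2t), z(t) = -c_1e^(4t)sin(2t) - c_1e^(4t)cos(2t) - c_2e^(4t)sin(2t) + c_2e^(4t)cos(2t)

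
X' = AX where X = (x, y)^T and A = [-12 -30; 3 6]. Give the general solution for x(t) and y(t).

Coefficient matrix A = [[-12, -30], [3, 6]].
Characteristic polynomial det(A - λI) = λ^2 + 6λ + 18 = 0.
Eigenvalues λ = -3 ± 3i (complex conjugate pair).
For λ=-3+3i: an eigenvector is (1,0) - i(-3,1) = (1 + 3i, 0 - i).
A real fundamental pair from Re and Im of e^((-3+3i)t)v: X_1 = e^(-3t)(cos(3t)·(1,0) + sin(3t)·(-3,1)), X_2 = e^(-3t)(sin(3t)·(1,0) - cos(3t)·(-3,1)).
General solution: C_1X_1 + C_2X_2.

x(t) = -3C_1e^(-3t)sin(3t) + C_1e^(-3t)cos(3t) + C_2e^(-3t)sin(3t) + 3C_2e^(-3t)cos(3t), y(t) = C_1e^(-3t)sin(3t) - C_2e^(-3t)cos(3t)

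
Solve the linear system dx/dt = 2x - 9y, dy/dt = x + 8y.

x(t) = 3c_1e^(5t) + 3c_2te^(5t) + 2c_2e^(5t), y(t) = -c_1e^(5t) - c_2te^(5t) - c_2e^(5t)

Coefficient matrix A = [[2, -9], [1, 8]].
Characteristic polynomial det(A - λI) = λ^2 - 10λ + 25 = 0.
Single eigenvalue λ = 5 with algebraic multiplicity 2.
Eigenvector v = (3,-1); generalized eigenvector w with (A-λI)w=v is (2,-1).
General solution: e^(5t)[c_1·v + c_2·(t·v + w)].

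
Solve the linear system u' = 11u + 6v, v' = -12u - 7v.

u(t) = -K_1e^(-t) - K_2e^(5t), v(t) = 2K_1e^(-t) + K_2e^(5t)

Coefficient matrix A = [[11, 6], [-12, -7]].
Characteristic polynomial det(A - λI) = λ^2 - 4λ - 5 = 0.
Eigenvalues λ = -1, 5.
For λ=-1: (A-λI) row 1 is [12, 6], so an eigenvector is (-1, 2).
For λ=5: (A-λI) row 1 is [6, 6], so an eigenvector is (-1, 1).
General solution: K_1e^(-t)(-1,2) + K_2e^(5t)(-1,1).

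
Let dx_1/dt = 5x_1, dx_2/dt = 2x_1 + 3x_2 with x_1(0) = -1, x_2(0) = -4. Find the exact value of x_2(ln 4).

A = [[5,0],[2,3]]; eigenvalues λ = 3, 5.
Eigenvectors: (0,1) for λ=3, (-1,-1) for λ=5.
From the initial condition, c_1 = -3, c_2 = 1.
x_2(ln 4) = (-3)(4^3)(1) + (1)(4^5)(-1) = -1216.

-1216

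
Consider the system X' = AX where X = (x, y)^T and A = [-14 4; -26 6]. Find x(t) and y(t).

Coefficient matrix A = [[-14, 4], [-26, 6]].
Characteristic polynomial det(A - λI) = λ^2 + 8λ + 20 = 0.
Eigenvalues λ = -4 ± 2i (complex conjugate pair).
For λ=-4+2i: an eigenvector is (1,3) - i(1,2) = (1 - i, 3 - 2i).
A real fundamental pair from Re and Im of e^((-4+2i)t)v: X_1 = e^(-4t)(cos(2t)·(1,3) + sin(2t)·(1,2)), X_2 = e^(-4t)(sin(2t)·(1,3) - cos(2t)·(1,2)).
General solution: K_1X_1 + K_2X_2.

x(t) = K_1e^(-4t)sin(2t) + K_1e^(-4t)cos(2t) + K_2e^(-4t)sin(2t) - K_2e^(-4t)cos(2t), y(t) = 2K_1e^(-4t)sin(2t) + 3K_1e^(-4t)cos(2t) + 3K_2e^(-4t)sin(2t) - 2K_2e^(-4t)cos(2t)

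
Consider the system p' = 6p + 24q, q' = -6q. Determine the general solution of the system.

p(t) = -2C_1e^(-6t) + C_2e^(6t), q(t) = C_1e^(-6t)

Coefficient matrix A = [[6, 24], [0, -6]].
Characteristic polynomial det(A - λI) = λ^2 - 36 = 0.
Eigenvalues λ = -6, 6.
For λ=-6: (A-λI) row 1 is [12, 24], so an eigenvector is (-2, 1).
For λ=6: (A-λI) row 1 is [0, 24], so an eigenvector is (1, 0).
General solution: C_1e^(-6t)(-2,1) + C_2e^(6t)(1,0).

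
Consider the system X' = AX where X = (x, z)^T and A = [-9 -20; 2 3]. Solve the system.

x(t) = K_1e^(-3t)sin(2t) + 3K_1e^(-3t)cos(2t) + 3K_2e^(-3t)sin(2t) - K_2e^(-3t)cos(2t), z(t) = -K_1e^(-3t)cos(2t) - K_2e^(-3t)sin(2t)

Coefficient matrix A = [[-9, -20], [2, 3]].
Characteristic polynomial det(A - λI) = λ^2 + 6λ + 13 = 0.
Eigenvalues λ = -3 ± 2i (complex conjugate pair).
For λ=-3+2i: an eigenvector is (3,-1) - i(1,0) = (3 - i, -1).
A real fundamental pair from Re and Im of e^((-3+2i)t)v: X_1 = e^(-3t)(cos(2t)·(3,-1) + sin(2t)·(1,0)), X_2 = e^(-3t)(sin(2t)·(3,-1) - cos(2t)·(1,0)).
General solution: K_1X_1 + K_2X_2.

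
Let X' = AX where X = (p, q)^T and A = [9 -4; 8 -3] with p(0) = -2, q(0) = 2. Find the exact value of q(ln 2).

A = [[9,-4],[8,-3]]; eigenvalues λ = 5, 1.
Eigenvectors: (1,1) for λ=5, (1,2) for λ=1.
From the initial condition, c_1 = -6, c_2 = 4.
q(ln 2) = (-6)(2^5)(1) + (4)(2^1)(2) = -176.

-176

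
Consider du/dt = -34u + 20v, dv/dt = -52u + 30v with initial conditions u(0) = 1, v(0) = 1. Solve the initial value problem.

Coefficient matrix A = [[-34, 20], [-52, 30]].
Characteristic polynomial det(A - λI) = λ^2 + 4λ + 20 = 0.
Eigenvalues λ = -2 ± 4i (complex conjugate pair).
For λ=-2+4i: an eigenvector is (2,3) - i(-1,-2) = (2 + i, 3 + 2i).
A real fundamental pair from Re and Im of e^((-2+4i)t)v: X_1 = e^(-2t)(cos(4t)·(2,3) + sin(4t)·(-1,-2)), X_2 = e^(-2t)(sin(4t)·(2,3) - cos(4t)·(-1,-2)).
General solution: C_1X_1 + C_2X_2.
Applying u(0)=1, v(0)=1 gives C_1=1, C_2=-1.

u(t) = -3e^(-2t)sin(4t) + e^(-2t)cos(4t), v(t) = -5e^(-2t)sin(4t) + e^(-2t)cos(4t)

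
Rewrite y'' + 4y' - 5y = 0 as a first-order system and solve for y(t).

y(t) = C_1e^(-5t) + C_2e^(t)

Let x_1 = y, x_2 = y'. Then x_1' = x_2 and x_2' = 5x_1 - 4x_2.
A = [[0,1],[5,-4]]; det(A-λI) = λ^2 + 4λ - 5.
Eigenvalues λ = -5, 1 with eigenvectors (1,-5), (1,1).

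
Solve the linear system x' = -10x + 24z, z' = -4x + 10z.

Coefficient matrix A = [[-10, 24], [-4, 10]].
Characteristic polynomial det(A - λI) = λ^2 - 4 = 0.
Eigenvalues λ = 2, -2.
For λ=2: (A-λI) row 1 is [-12, 24], so an eigenvector is (-2, -1).
For λ=-2: (A-λI) row 1 is [-8, 24], so an eigenvector is (-3, -1).
General solution: c_1e^(2t)(-2,-1) + c_2e^(-2t)(-3,-1).

x(t) = -2c_1e^(2t) - 3c_2e^(-2t), z(t) = -c_1e^(2t) - c_2e^(-2t)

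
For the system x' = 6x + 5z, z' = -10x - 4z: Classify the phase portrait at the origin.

unstable spiral

A = [[6,5],[-10,-4]]; det(A-λI) = λ^2 - 2λ + 26.
λ = 1 ± 5i: positive real part.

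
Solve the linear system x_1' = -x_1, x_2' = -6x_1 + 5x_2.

x_1(t) = C_2e^(-t), x_2(t) = -C_1e^(5t) + C_2e^(-t)

Coefficient matrix A = [[-1, 0], [-6, 5]].
Characteristic polynomial det(A - λI) = λ^2 - 4λ - 5 = 0.
Eigenvalues λ = 5, -1.
For λ=5: (A-λI) row 1 is [-6, 0], so an eigenvector is (0, -1).
For λ=-1: (A-λI) row 2 is [-6, 6], so an eigenvector is (1, 1).
General solution: C_1e^(5t)(0,-1) + C_2e^(-t)(1,1).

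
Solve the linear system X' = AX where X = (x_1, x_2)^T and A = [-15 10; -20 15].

x_1(t) = C_1e^(-5t) - C_2e^(5t), x_2(t) = C_1e^(-5t) - 2C_2e^(5t)

Coefficient matrix A = [[-15, 10], [-20, 15]].
Characteristic polynomial det(A - λI) = λ^2 - 25 = 0.
Eigenvalues λ = -5, 5.
For λ=-5: (A-λI) row 1 is [-10, 10], so an eigenvector is (1, 1).
For λ=5: (A-λI) row 1 is [-20, 10], so an eigenvector is (-1, -2).
General solution: C_1e^(-5t)(1,1) + C_2e^(5t)(-1,-2).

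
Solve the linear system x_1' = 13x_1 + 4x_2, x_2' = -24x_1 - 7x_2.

x_1(t) = K_1e^(5t) - K_2e^(t), x_2(t) = -2K_1e^(5t) + 3K_2e^(t)

Coefficient matrix A = [[13, 4], [-24, -7]].
Characteristic polynomial det(A - λI) = λ^2 - 6λ + 5 = 0.
Eigenvalues λ = 5, 1.
For λ=5: (A-λI) row 1 is [8, 4], so an eigenvector is (1, -2).
For λ=1: (A-λI) row 1 is [12, 4], so an eigenvector is (-1, 3).
General solution: K_1e^(5t)(1,-2) + K_2e^(t)(-1,3).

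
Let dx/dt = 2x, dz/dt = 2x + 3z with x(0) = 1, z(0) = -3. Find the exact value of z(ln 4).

A = [[2,0],[2,3]]; eigenvalues λ = 2, 3.
Eigenvectors: (-1,2) for λ=2, (0,1) for λ=3.
From the initial condition, c_1 = -1, c_2 = -1.
z(ln 4) = (-1)(4^2)(2) + (-1)(4^3)(1) = -96.

-96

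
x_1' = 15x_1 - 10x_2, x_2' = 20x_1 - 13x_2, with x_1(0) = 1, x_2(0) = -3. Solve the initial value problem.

x_1(t) = 22e^(t)sin(2t) + e^(t)cos(2t), x_2(t) = 31e^(t)sin(2t) - 3e^(t)cos(2t)

Coefficient matrix A = [[15, -10], [20, -13]].
Characteristic polynomial det(A - λI) = λ^2 - 2λ + 5 = 0.
Eigenvalues λ = 1 ± 2i (complex conjugate pair).
For λ=1+2i: an eigenvector is (1,1) - i(2,3) = (1 - 2i, 1 - 3i).
A real fundamental pair from Re and Im of e^((1+2i)t)v: X_1 = e^(t)(cos(2t)·(1,1) + sin(2t)·(2,3)), X_2 = e^(t)(sin(2t)·(1,1) - cos(2t)·(2,3)).
General solution: c_1X_1 + c_2X_2.
Applying x_1(0)=1, x_2(0)=-3 gives c_1=9, c_2=4.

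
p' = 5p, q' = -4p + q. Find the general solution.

Coefficient matrix A = [[5, 0], [-4, 1]].
Characteristic polynomial det(A - λI) = λ^2 - 6λ + 5 = 0.
Eigenvalues λ = 1, 5.
For λ=1: (A-λI) row 1 is [4, 0], so an eigenvector is (0, -1).
For λ=5: (A-λI) row 2 is [-4, -4], so an eigenvector is (1, -1).
General solution: K_1e^(t)(0,-1) + K_2e^(5t)(1,-1).

p(t) = K_2e^(5t), q(t) = -K_1e^(t) - K_2e^(5t)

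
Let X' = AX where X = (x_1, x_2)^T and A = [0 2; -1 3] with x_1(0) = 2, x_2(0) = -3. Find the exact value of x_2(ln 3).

-57

A = [[0,2],[-1,3]]; eigenvalues λ = 2, 1.
Eigenvectors: (1,1) for λ=2, (-2,-1) for λ=1.
From the initial condition, c_1 = -8, c_2 = -5.
x_2(ln 3) = (-8)(3^2)(1) + (-5)(3^1)(-1) = -57.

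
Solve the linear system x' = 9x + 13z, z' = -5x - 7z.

x(t) = 3K_1e^(t)sin(t) + 2K_1e^(t)cos(t) + 2K_2e^(t)sin(t) - 3K_2e^(t)cos(t), z(t) = -2K_1e^(t)sin(t) - K_1e^(t)cos(t) - K_2e^(t)sin(t) + 2K_2e^(t)cos(t)

Coefficient matrix A = [[9, 13], [-5, -7]].
Characteristic polynomial det(A - λI) = λ^2 - 2λ + 2 = 0.
Eigenvalues λ = 1 ± i (complex conjugate pair).
For λ=1+i: an eigenvector is (2,-1) - i(3,-2) = (2 - 3i, -1 + 2i).
A real fundamental pair from Re and Im of e^((1+i)t)v: X_1 = e^(t)(cos(t)·(2,-1) + sin(t)·(3,-2)), X_2 = e^(t)(sin(t)·(2,-1) - cos(t)·(3,-2)).
General solution: K_1X_1 + K_2X_2.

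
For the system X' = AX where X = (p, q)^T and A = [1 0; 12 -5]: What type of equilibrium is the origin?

saddle

A = [[1,0],[12,-5]]; det(A-λI) = λ^2 + 4λ - 5.
λ = -5, 1: opposite signs.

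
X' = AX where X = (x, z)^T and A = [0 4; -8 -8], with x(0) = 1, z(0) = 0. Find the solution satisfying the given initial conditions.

Coefficient matrix A = [[0, 4], [-8, -8]].
Characteristic polynomial det(A - λI) = λ^2 + 8λ + 32 = 0.
Eigenvalues λ = -4 ± 4i (complex conjugate pair).
For λ=-4+4i: an eigenvector is (0,1) - i(1,-1) = (0 - i, 1 + i).
A real fundamental pair from Re and Im of e^((-4+4i)t)v: X_1 = e^(-4t)(cos(4t)·(0,1) + sin(4t)·(1,-1)), X_2 = e^(-4t)(sin(4t)·(0,1) - cos(4t)·(1,-1)).
General solution: c_1X_1 + c_2X_2.
Applying x(0)=1, z(0)=0 gives c_1=1, c_2=-1.

x(t) = e^(-4t)sin(4t) + e^(-4t)cos(4t), z(t) = -2e^(-4t)sin(4t)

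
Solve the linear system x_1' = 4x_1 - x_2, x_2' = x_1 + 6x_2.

Coefficient matrix A = [[4, -1], [1, 6]].
Characteristic polynomial det(A - λI) = λ^2 - 10λ + 25 = 0.
Single eigenvalue λ = 5 with algebraic multiplicity 2.
Eigenvector v = (-1,1); generalized eigenvector w with (A-λI)w=v is (3,-2).
General solution: e^(5t)[C_1·v + C_2·(t·v + w)].

x_1(t) = -C_1e^(5t) - C_2te^(5t) + 3C_2e^(5t), x_2(t) = C_1e^(5t) + C_2te^(5t) - 2C_2e^(5t)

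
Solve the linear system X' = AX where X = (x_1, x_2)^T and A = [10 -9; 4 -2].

Coefficient matrix A = [[10, -9], [4, -2]].
Characteristic polynomial det(A - λI) = λ^2 - 8λ + 16 = 0.
Single eigenvalue λ = 4 with algebraic multiplicity 2.
Eigenvector v = (-3,-2); generalized eigenvector w with (A-λI)w=v is (-2,-1).
General solution: e^(4t)[C_1·v + C_2·(t·v + w)].

x_1(t) = -3C_1e^(4t) - 3C_2te^(4t) - 2C_2e^(4t), x_2(t) = -2C_1e^(4t) - 2C_2te^(4t) - C_2e^(4t)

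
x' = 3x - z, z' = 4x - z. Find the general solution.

x(t) = -C_1e^(t) - C_2te^(t) - 2C_2e^(t), z(t) = -2C_1e^(t) - 2C_2te^(t) - 3C_2e^(t)

Coefficient matrix A = [[3, -1], [4, -1]].
Characteristic polynomial det(A - λI) = λ^2 - 2λ + 1 = 0.
Single eigenvalue λ = 1 with algebraic multiplicity 2.
Eigenvector v = (-1,-2); generalized eigenvector w with (A-λI)w=v is (-2,-3).
General solution: e^(t)[C_1·v + C_2·(t·v + w)].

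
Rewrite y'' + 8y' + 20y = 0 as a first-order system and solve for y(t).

Let x_1 = y, x_2 = y'. Then x_1' = x_2 and x_2' = -20x_1 - 8x_2.
A = [[0,1],[-20,-8]]; det(A-λI) = λ^2 + 8λ + 20.
Eigenvalues λ = -4 ± 2i.

y(t) = C_1e^(-4t)cos(2t) + C_2e^(-4t)sin(2t)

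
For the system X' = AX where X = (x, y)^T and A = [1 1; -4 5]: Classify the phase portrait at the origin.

unstable improper node

A = [[1,1],[-4,5]]; det(A-λI) = λ^2 - 6λ + 9.
repeated λ = 3 with a single eigenvector.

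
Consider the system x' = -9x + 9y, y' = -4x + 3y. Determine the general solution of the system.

x(t) = -3C_1e^(-3t) - 3C_2te^(-3t) + 2C_2e^(-3t), y(t) = -2C_1e^(-3t) - 2C_2te^(-3t) + C_2e^(-3t)

Coefficient matrix A = [[-9, 9], [-4, 3]].
Characteristic polynomial det(A - λI) = λ^2 + 6λ + 9 = 0.
Single eigenvalue λ = -3 with algebraic multiplicity 2.
Eigenvector v = (-3,-2); generalized eigenvector w with (A-λI)w=v is (2,1).
General solution: e^(-3t)[C_1·v + C_2·(t·v + w)].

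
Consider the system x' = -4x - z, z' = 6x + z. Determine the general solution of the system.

x(t) = c_1e^(-t) + c_2e^(-2t), z(t) = -3c_1e^(-t) - 2c_2e^(-2t)

Coefficient matrix A = [[-4, -1], [6, 1]].
Characteristic polynomial det(A - λI) = λ^2 + 3λ + 2 = 0.
Eigenvalues λ = -1, -2.
For λ=-1: (A-λI) row 1 is [-3, -1], so an eigenvector is (1, -3).
For λ=-2: (A-λI) row 1 is [-2, -1], so an eigenvector is (1, -2).
General solution: c_1e^(-t)(1,-3) + c_2e^(-2t)(1,-2).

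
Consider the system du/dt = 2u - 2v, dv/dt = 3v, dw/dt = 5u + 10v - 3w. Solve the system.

u(t) = C_1e^(2t) - 2C_2e^(3t), v(t) = C_2e^(3t), w(t) = C_1e^(2t) + C_3e^(-3t)

Coefficient matrix A = [[2, -2, 0], [0, 3, 0], [5, 10, -3]].
det(A - λI) = 0 gives eigenvalues λ = 2, 3, -3.
For λ=2: eigenvector (1,0,1).
For λ=3: eigenvector (-2,1,0).
For λ=-3: eigenvector (0,0,1).
General solution: C_1e^(2t)(1,0,1) + C_2e^(3t)(-2,1,0) + C_3e^(-3t)(0,0,1).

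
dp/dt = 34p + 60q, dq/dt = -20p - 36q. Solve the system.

Coefficient matrix A = [[34, 60], [-20, -36]].
Characteristic polynomial det(A - λI) = λ^2 + 2λ - 24 = 0.
Eigenvalues λ = -6, 4.
For λ=-6: (A-λI) row 1 is [40, 60], so an eigenvector is (-3, 2).
For λ=4: (A-λI) row 1 is [30, 60], so an eigenvector is (2, -1).
General solution: K_1e^(-6t)(-3,2) + K_2e^(4t)(2,-1).

p(t) = -3K_1e^(-6t) + 2K_2e^(4t), q(t) = 2K_1e^(-6t) - K_2e^(4t)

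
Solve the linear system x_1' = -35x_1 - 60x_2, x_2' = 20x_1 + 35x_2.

x_1(t) = 3C_1e^(5t) + 2C_2e^(-5t), x_2(t) = -2C_1e^(5t) - C_2e^(-5t)

Coefficient matrix A = [[-35, -60], [20, 35]].
Characteristic polynomial det(A - λI) = λ^2 - 25 = 0.
Eigenvalues λ = 5, -5.
For λ=5: (A-λI) row 1 is [-40, -60], so an eigenvector is (3, -2).
For λ=-5: (A-λI) row 1 is [-30, -60], so an eigenvector is (2, -1).
General solution: C_1e^(5t)(3,-2) + C_2e^(-5t)(2,-1).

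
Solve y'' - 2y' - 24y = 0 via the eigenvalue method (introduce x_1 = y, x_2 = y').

y(t) = c_1e^(6t) + c_2e^(-4t)

Let x_1 = y, x_2 = y'. Then x_1' = x_2 and x_2' = 24x_1 + 2x_2.
A = [[0,1],[24,2]]; det(A-λI) = λ^2 - 2λ - 24.
Eigenvalues λ = 6, -4 with eigenvectors (1,6), (1,-4).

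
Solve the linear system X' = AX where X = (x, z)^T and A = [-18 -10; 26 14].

x(t) = -C_1e^(-2t)sin(2t) + 2C_1e^(-2t)cos(2t) + 2C_2e^(-2t)sin(2t) + C_2e^(-2t)cos(2t), z(t) = 2C_1e^(-2t)sin(2t) - 3C_1e^(-2t)cos(2t) - 3C_2e^(-2t)sin(2t) - 2C_2e^(-2t)cos(2t)

Coefficient matrix A = [[-18, -10], [26, 14]].
Characteristic polynomial det(A - λI) = λ^2 + 4λ + 8 = 0.
Eigenvalues λ = -2 ± 2i (complex conjugate pair).
For λ=-2+2i: an eigenvector is (2,-3) - i(-1,2) = (2 + i, -3 - 2i).
A real fundamental pair from Re and Im of e^((-2+2i)t)v: X_1 = e^(-2t)(cos(2t)·(2,-3) + sin(2t)·(-1,2)), X_2 = e^(-2t)(sin(2t)·(2,-3) - cos(2t)·(-1,2)).
General solution: C_1X_1 + C_2X_2.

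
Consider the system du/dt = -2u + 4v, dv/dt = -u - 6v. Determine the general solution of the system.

u(t) = -2c_1e^(-4t) - 2c_2te^(-4t) + c_2e^(-4t), v(t) = c_1e^(-4t) + c_2te^(-4t) - c_2e^(-4t)

Coefficient matrix A = [[-2, 4], [-1, -6]].
Characteristic polynomial det(A - λI) = λ^2 + 8λ + 16 = 0.
Single eigenvalue λ = -4 with algebraic multiplicity 2.
Eigenvector v = (-2,1); generalized eigenvector w with (A-λI)w=v is (1,-1).
General solution: e^(-4t)[c_1·v + c_2·(t·v + w)].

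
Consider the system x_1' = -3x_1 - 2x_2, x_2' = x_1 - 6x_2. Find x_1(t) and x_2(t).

Coefficient matrix A = [[-3, -2], [1, -6]].
Characteristic polynomial det(A - λI) = λ^2 + 9λ + 20 = 0.
Eigenvalues λ = -4, -5.
For λ=-4: (A-λI) row 1 is [1, -2], so an eigenvector is (2, 1).
For λ=-5: (A-λI) row 1 is [2, -2], so an eigenvector is (-1, -1).
General solution: K_1e^(-4t)(2,1) + K_2e^(-5t)(-1,-1).

x_1(t) = 2K_1e^(-4t) - K_2e^(-5t), x_2(t) = K_1e^(-4t) - K_2e^(-5t)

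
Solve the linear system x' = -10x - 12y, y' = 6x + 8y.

Coefficient matrix A = [[-10, -12], [6, 8]].
Characteristic polynomial det(A - λI) = λ^2 + 2λ - 8 = 0.
Eigenvalues λ = 2, -4.
For λ=2: (A-λI) row 1 is [-12, -12], so an eigenvector is (1, -1).
For λ=-4: (A-λI) row 1 is [-6, -12], so an eigenvector is (-2, 1).
General solution: C_1e^(2t)(1,-1) + C_2e^(-4t)(-2,1).

x(t) = C_1e^(2t) - 2C_2e^(-4t), y(t) = -C_1e^(2t) + C_2e^(-4t)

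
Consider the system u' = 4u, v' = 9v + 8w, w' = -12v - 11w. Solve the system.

u(t) = c_3e^(4t), v(t) = -2c_1e^(-3t) + c_2e^(t), w(t) = 3c_1e^(-3t) - c_2e^(t)

Coefficient matrix A = [[4, 0, 0], [0, 9, 8], [0, -12, -11]].
det(A - λI) = 0 gives eigenvalues λ = -3, 1, 4.
For λ=-3: eigenvector (0,-2,3).
For λ=1: eigenvector (0,1,-1).
For λ=4: eigenvector (1,0,0).
General solution: c_1e^(-3t)(0,-2,3) + c_2e^(t)(0,1,-1) + c_3e^(4t)(1,0,0).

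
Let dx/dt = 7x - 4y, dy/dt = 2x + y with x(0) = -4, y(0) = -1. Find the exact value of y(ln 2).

-80

A = [[7,-4],[2,1]]; eigenvalues λ = 3, 5.
Eigenvectors: (-1,-1) for λ=3, (2,1) for λ=5.
From the initial condition, c_1 = -2, c_2 = -3.
y(ln 2) = (-2)(2^3)(-1) + (-3)(2^5)(1) = -80.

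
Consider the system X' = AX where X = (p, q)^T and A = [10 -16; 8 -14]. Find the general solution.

Coefficient matrix A = [[10, -16], [8, -14]].
Characteristic polynomial det(A - λI) = λ^2 + 4λ - 12 = 0.
Eigenvalues λ = -6, 2.
For λ=-6: (A-λI) row 1 is [16, -16], so an eigenvector is (-1, -1).
For λ=2: (A-λI) row 1 is [8, -16], so an eigenvector is (2, 1).
General solution: C_1e^(-6t)(-1,-1) + C_2e^(2t)(2,1).

p(t) = -C_1e^(-6t) + 2C_2e^(2t), q(t) = -C_1e^(-6t) + C_2e^(2t)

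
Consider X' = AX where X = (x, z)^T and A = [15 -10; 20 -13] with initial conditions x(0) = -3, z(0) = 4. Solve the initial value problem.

Coefficient matrix A = [[15, -10], [20, -13]].
Characteristic polynomial det(A - λI) = λ^2 - 2λ + 5 = 0.
Eigenvalues λ = 1 ± 2i (complex conjugate pair).
For λ=1+2i: an eigenvector is (2,3) - i(-1,-1) = (2 + i, 3 + i).
A real fundamental pair from Re and Im of e^((1+2i)t)v: X_1 = e^(t)(cos(2t)·(2,3) + sin(2t)·(-1,-1)), X_2 = e^(t)(sin(2t)·(2,3) - cos(2t)·(-1,-1)).
General solution: C_1X_1 + C_2X_2.
Applying x(0)=-3, z(0)=4 gives C_1=7, C_2=-17.

x(t) = -41e^(t)sin(2t) - 3e^(t)cos(2t), z(t) = -58e^(t)sin(2t) + 4e^(t)cos(2t)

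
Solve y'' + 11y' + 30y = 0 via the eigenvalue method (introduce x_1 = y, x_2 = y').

y(t) = C_1e^(-5t) + C_2e^(-6t)

Let x_1 = y, x_2 = y'. Then x_1' = x_2 and x_2' = -30x_1 - 11x_2.
A = [[0,1],[-30,-11]]; det(A-λI) = λ^2 + 11λ + 30.
Eigenvalues λ = -5, -6 with eigenvectors (1,-5), (1,-6).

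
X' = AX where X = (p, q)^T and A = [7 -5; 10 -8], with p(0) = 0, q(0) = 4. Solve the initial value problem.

Coefficient matrix A = [[7, -5], [10, -8]].
Characteristic polynomial det(A - λI) = λ^2 + λ - 6 = 0.
Eigenvalues λ = 2, -3.
For λ=2: (A-λI) row 1 is [5, -5], so an eigenvector is (-1, -1).
For λ=-3: (A-λI) row 1 is [10, -5], so an eigenvector is (1, 2).
General solution: c_1e^(2t)(-1,-1) + c_2e^(-3t)(1,2).
Applying p(0)=0, q(0)=4 gives c_1=4, c_2=4.

p(t) = -4e^(2t) + 4e^(-3t), q(t) = -4e^(2t) + 8e^(-3t)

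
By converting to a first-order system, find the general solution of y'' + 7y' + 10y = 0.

Let x_1 = y, x_2 = y'. Then x_1' = x_2 and x_2' = -10x_1 - 7x_2.
A = [[0,1],[-10,-7]]; det(A-λI) = λ^2 + 7λ + 10.
Eigenvalues λ = -5, -2 with eigenvectors (1,-5), (1,-2).

y(t) = K_1e^(-5t) + K_2e^(-2t)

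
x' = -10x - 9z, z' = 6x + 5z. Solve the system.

x(t) = -3C_1e^(-4t) - C_2e^(-t), z(t) = 2C_1e^(-4t) + C_2e^(-t)

Coefficient matrix A = [[-10, -9], [6, 5]].
Characteristic polynomial det(A - λI) = λ^2 + 5λ + 4 = 0.
Eigenvalues λ = -4, -1.
For λ=-4: (A-λI) row 1 is [-6, -9], so an eigenvector is (-3, 2).
For λ=-1: (A-λI) row 1 is [-9, -9], so an eigenvector is (-1, 1).
General solution: C_1e^(-4t)(-3,2) + C_2e^(-t)(-1,1).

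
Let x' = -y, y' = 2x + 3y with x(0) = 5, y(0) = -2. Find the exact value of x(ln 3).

A = [[0,-1],[2,3]]; eigenvalues λ = 2, 1.
Eigenvectors: (-1,2) for λ=2, (1,-1) for λ=1.
From the initial condition, c_1 = 3, c_2 = 8.
x(ln 3) = (3)(3^2)(-1) + (8)(3^1)(1) = -3.

-3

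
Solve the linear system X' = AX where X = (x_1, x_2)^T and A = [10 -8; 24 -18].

Coefficient matrix A = [[10, -8], [24, -18]].
Characteristic polynomial det(A - λI) = λ^2 + 8λ + 12 = 0.
Eigenvalues λ = -2, -6.
For λ=-2: (A-λI) row 1 is [12, -8], so an eigenvector is (2, 3).
For λ=-6: (A-λI) row 1 is [16, -8], so an eigenvector is (1, 2).
General solution: C_1e^(-2t)(2,3) + C_2e^(-6t)(1,2).

x_1(t) = 2C_1e^(-2t) + C_2e^(-6t), x_2(t) = 3C_1e^(-2t) + 2C_2e^(-6t)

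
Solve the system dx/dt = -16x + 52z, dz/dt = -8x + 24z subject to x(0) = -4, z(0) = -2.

Coefficient matrix A = [[-16, 52], [-8, 24]].
Characteristic polynomial det(A - λI) = λ^2 - 8λ + 32 = 0.
Eigenvalues λ = 4 ± 4i (complex conjugate pair).
For λ=4+4i: an eigenvector is (3,1) - i(-2,-1) = (3 + 2i, 1 + i).
A real fundamental pair from Re and Im of e^((4+4i)t)v: X_1 = e^(4t)(cos(4t)·(3,1) + sin(4t)·(-2,-1)), X_2 = e^(4t)(sin(4t)·(3,1) - cos(4t)·(-2,-1)).
General solution: C_1X_1 + C_2X_2.
Applying x(0)=-4, z(0)=-2 gives C_1=0, C_2=-2.

x(t) = -6e^(4t)sin(4t) - 4e^(4t)cos(4t), z(t) = -2e^(4t)sin(4t) - 2e^(4t)cos(4t)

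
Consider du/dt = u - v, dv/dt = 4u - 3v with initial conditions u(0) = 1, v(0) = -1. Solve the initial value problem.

Coefficient matrix A = [[1, -1], [4, -3]].
Characteristic polynomial det(A - λI) = λ^2 + 2λ + 1 = 0.
Single eigenvalue λ = -1 with algebraic multiplicity 2.
Eigenvector v = (-1,-2); generalized eigenvector w with (A-λI)w=v is (0,1).
General solution: e^(-t)[C_1·v + C_2·(t·v + w)].
Applying u(0)=1, v(0)=-1 gives C_1=-1, C_2=-3.

u(t) = 3te^(-t) + e^(-t), v(t) = 6te^(-t) - e^(-t)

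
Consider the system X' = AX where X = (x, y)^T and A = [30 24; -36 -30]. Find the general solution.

Coefficient matrix A = [[30, 24], [-36, -30]].
Characteristic polynomial det(A - λI) = λ^2 - 36 = 0.
Eigenvalues λ = 6, -6.
For λ=6: (A-λI) row 1 is [24, 24], so an eigenvector is (-1, 1).
For λ=-6: (A-λI) row 1 is [36, 24], so an eigenvector is (2, -3).
General solution: K_1e^(6t)(-1,1) + K_2e^(-6t)(2,-3).

x(t) = -K_1e^(6t) + 2K_2e^(-6t), y(t) = K_1e^(6t) - 3K_2e^(-6t)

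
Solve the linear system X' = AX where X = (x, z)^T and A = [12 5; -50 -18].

Coefficient matrix A = [[12, 5], [-50, -18]].
Characteristic polynomial det(A - λI) = λ^2 + 6λ + 34 = 0.
Eigenvalues λ = -3 ± 5i (complex conjugate pair).
For λ=-3+5i: an eigenvector is (-1,3) - i(0,1) = (-1, 3 - i).
A real fundamental pair from Re and Im of e^((-3+5i)t)v: X_1 = e^(-3t)(cos(5t)·(-1,3) + sin(5t)·(0,1)), X_2 = e^(-3t)(sin(5t)·(-1,3) - cos(5t)·(0,1)).
General solution: c_1X_1 + c_2X_2.

x(t) = -c_1e^(-3t)cos(5t) - c_2e^(-3t)sin(5t), z(t) = c_1e^(-3t)sin(5t) + 3c_1e^(-3t)cos(5t) + 3c_2e^(-3t)sin(5t) - c_2e^(-3t)cos(5t)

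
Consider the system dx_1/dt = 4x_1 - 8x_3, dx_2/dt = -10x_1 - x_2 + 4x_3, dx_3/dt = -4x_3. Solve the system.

Coefficient matrix A = [[4, 0, -8], [-10, -1, 4], [0, 0, -4]].
det(A - λI) = 0 gives eigenvalues λ = 4, -1, -4.
For λ=4: eigenvector (1,-2,0).
For λ=-1: eigenvector (0,1,0).
For λ=-4: eigenvector (1,2,1).
General solution: K_1e^(4t)(1,-2,0) + K_2e^(-t)(0,1,0) + K_3e^(-4t)(1,2,1).

x_1(t) = K_1e^(4t) + K_3e^(-4t), x_2(t) = -2K_1e^(4t) + K_2e^(-t) + 2K_3e^(-4t), x_3(t) = K_3e^(-4t)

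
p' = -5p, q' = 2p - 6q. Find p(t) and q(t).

p(t) = c_2e^(-5t), q(t) = c_1e^(-6t) + 2c_2e^(-5t)

Coefficient matrix A = [[-5, 0], [2, -6]].
Characteristic polynomial det(A - λI) = λ^2 + 11λ + 30 = 0.
Eigenvalues λ = -6, -5.
For λ=-6: (A-λI) row 1 is [1, 0], so an eigenvector is (0, 1).
For λ=-5: (A-λI) row 2 is [2, -1], so an eigenvector is (1, 2).
General solution: c_1e^(-6t)(0,1) + c_2e^(-5t)(1,2).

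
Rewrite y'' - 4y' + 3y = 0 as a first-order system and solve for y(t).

y(t) = c_1e^(3t) + c_2e^(t)

Let x_1 = y, x_2 = y'. Then x_1' = x_2 and x_2' = -3x_1 + 4x_2.
A = [[0,1],[-3,4]]; det(A-λI) = λ^2 - 4λ + 3.
Eigenvalues λ = 3, 1 with eigenvectors (1,3), (1,1).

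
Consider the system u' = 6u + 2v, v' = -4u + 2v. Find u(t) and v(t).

u(t) = -C_1e^(4t)sin(2t) + C_2e^(4t)cos(2t), v(t) = C_1e^(4t)sin(2t) - C_1e^(4t)cos(2t) - C_2e^(4t)sin(2t) - C_2e^(4t)cos(2t)

Coefficient matrix A = [[6, 2], [-4, 2]].
Characteristic polynomial det(A - λI) = λ^2 - 8λ + 20 = 0.
Eigenvalues λ = 4 ± 2i (complex conjugate pair).
For λ=4+2i: an eigenvector is (0,-1) - i(-1,1) = (0 + i, -1 - i).
A real fundamental pair from Re and Im of e^((4+2i)t)v: X_1 = e^(4t)(cos(2t)·(0,-1) + sin(2t)·(-1,1)), X_2 = e^(4t)(sin(2t)·(0,-1) - cos(2t)·(-1,1)).
General solution: C_1X_1 + C_2X_2.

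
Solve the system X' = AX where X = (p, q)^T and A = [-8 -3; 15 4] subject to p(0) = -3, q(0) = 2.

p(t) = 4e^(-2t)sin(3t) - 3e^(-2t)cos(3t), q(t) = -11e^(-2t)sin(3t) + 2e^(-2t)cos(3t)

Coefficient matrix A = [[-8, -3], [15, 4]].
Characteristic polynomial det(A - λI) = λ^2 + 4λ + 13 = 0.
Eigenvalues λ = -2 ± 3i (complex conjugate pair).
For λ=-2+3i: an eigenvector is (0,1) - i(-1,2) = (0 + i, 1 - 2i).
A real fundamental pair from Re and Im of e^((-2+3i)t)v: X_1 = e^(-2t)(cos(3t)·(0,1) + sin(3t)·(-1,2)), X_2 = e^(-2t)(sin(3t)·(0,1) - cos(3t)·(-1,2)).
General solution: c_1X_1 + c_2X_2.
Applying p(0)=-3, q(0)=2 gives c_1=-4, c_2=-3.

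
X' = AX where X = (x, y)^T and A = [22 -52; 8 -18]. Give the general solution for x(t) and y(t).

x(t) = -2C_1e^(2t)sin(4t) - 3C_1e^(2t)cos(4t) - 3C_2e^(2t)sin(4t) + 2C_2e^(2t)cos(4t), y(t) = -C_1e^(2t)sin(4t) - C_1e^(2t)cos(4t) - C_2e^(2t)sin(4t) + C_2e^(2t)cos(4t)

Coefficient matrix A = [[22, -52], [8, -18]].
Characteristic polynomial det(A - λI) = λ^2 - 4λ + 20 = 0.
Eigenvalues λ = 2 ± 4i (complex conjugate pair).
For λ=2+4i: an eigenvector is (-3,-1) - i(-2,-1) = (-3 + 2i, -1 + i).
A real fundamental pair from Re and Im of e^((2+4i)t)v: X_1 = e^(2t)(cos(4t)·(-3,-1) + sin(4t)·(-2,-1)), X_2 = e^(2t)(sin(4t)·(-3,-1) - cos(4t)·(-2,-1)).
General solution: C_1X_1 + C_2X_2.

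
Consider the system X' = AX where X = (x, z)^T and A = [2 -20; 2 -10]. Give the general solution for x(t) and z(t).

Coefficient matrix A = [[2, -20], [2, -10]].
Characteristic polynomial det(A - λI) = λ^2 + 8λ + 20 = 0.
Eigenvalues λ = -4 ± 2i (complex conjugate pair).
For λ=-4+2i: an eigenvector is (3,1) - i(-1,0) = (3 + i, 1).
A real fundamental pair from Re and Im of e^((-4+2i)t)v: X_1 = e^(-4t)(cos(2t)·(3,1) + sin(2t)·(-1,0)), X_2 = e^(-4t)(sin(2t)·(3,1) - cos(2t)·(-1,0)).
General solution: C_1X_1 + C_2X_2.

x(t) = -C_1e^(-4t)sin(2t) + 3C_1e^(-4t)cos(2t) + 3C_2e^(-4t)sin(2t) + C_2e^(-4t)cos(2t), z(t) = C_1e^(-4t)cos(2t) + C_2e^(-4t)sin(2t)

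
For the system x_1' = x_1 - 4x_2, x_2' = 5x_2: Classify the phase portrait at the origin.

A = [[1,-4],[0,5]]; det(A-λI) = λ^2 - 6λ + 5.
λ = 5, 1: both positive.

unstable node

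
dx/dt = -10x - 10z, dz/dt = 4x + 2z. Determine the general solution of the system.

x(t) = 2K_1e^(-4t)sin(2t) + K_1e^(-4t)cos(2t) + K_2e^(-4t)sin(2t) - 2K_2e^(-4t)cos(2t), z(t) = -K_1e^(-4t)sin(2t) - K_1e^(-4t)cos(2t) - K_2e^(-4t)sin(2t) + K_2e^(-4t)cos(2t)

Coefficient matrix A = [[-10, -10], [4, 2]].
Characteristic polynomial det(A - λI) = λ^2 + 8λ + 20 = 0.
Eigenvalues λ = -4 ± 2i (complex conjugate pair).
For λ=-4+2i: an eigenvector is (1,-1) - i(2,-1) = (1 - 2i, -1 + i).
A real fundamental pair from Re and Im of e^((-4+2i)t)v: X_1 = e^(-4t)(cos(2t)·(1,-1) + sin(2t)·(2,-1)), X_2 = e^(-4t)(sin(2t)·(1,-1) - cos(2t)·(2,-1)).
General solution: K_1X_1 + K_2X_2.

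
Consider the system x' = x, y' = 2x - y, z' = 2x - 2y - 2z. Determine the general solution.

x(t) = c_3e^(t), y(t) = c_2e^(-t) + c_3e^(t), z(t) = c_1e^(-2t) - 2c_2e^(-t)

Coefficient matrix A = [[1, 0, 0], [2, -1, 0], [2, -2, -2]].
det(A - λI) = 0 gives eigenvalues λ = -2, -1, 1.
For λ=-2: eigenvector (0,0,1).
For λ=-1: eigenvector (0,1,-2).
For λ=1: eigenvector (1,1,0).
General solution: c_1e^(-2t)(0,0,1) + c_2e^(-t)(0,1,-2) + c_3e^(t)(1,1,0).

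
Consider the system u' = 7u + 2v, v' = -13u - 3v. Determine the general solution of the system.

u(t) = C_1e^(2t)sin(t) + C_1e^(2t)cos(t) + C_2e^(2t)sin(t) - C_2e^(2t)cos(t), v(t) = -3C_1e^(2t)sin(t) - 2C_1e^(2t)cos(t) - 2C_2e^(2t)sin(t) + 3C_2e^(2t)cos(t)

Coefficient matrix A = [[7, 2], [-13, -3]].
Characteristic polynomial det(A - λI) = λ^2 - 4λ + 5 = 0.
Eigenvalues λ = 2 ± i (complex conjugate pair).
For λ=2+i: an eigenvector is (1,-2) - i(1,-3) = (1 - i, -2 + 3i).
A real fundamental pair from Re and Im of e^((2+i)t)v: X_1 = e^(2t)(cos(t)·(1,-2) + sin(t)·(1,-3)), X_2 = e^(2t)(sin(t)·(1,-2) - cos(t)·(1,-3)).
General solution: C_1X_1 + C_2X_2.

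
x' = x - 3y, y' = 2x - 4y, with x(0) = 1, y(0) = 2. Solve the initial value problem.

Coefficient matrix A = [[1, -3], [2, -4]].
Characteristic polynomial det(A - λI) = λ^2 + 3λ + 2 = 0.
Eigenvalues λ = -1, -2.
For λ=-1: (A-λI) row 1 is [2, -3], so an eigenvector is (-3, -2).
For λ=-2: (A-λI) row 1 is [3, -3], so an eigenvector is (-1, -1).
General solution: K_1e^(-t)(-3,-2) + K_2e^(-2t)(-1,-1).
Applying x(0)=1, y(0)=2 gives K_1=1, K_2=-4.

x(t) = -3e^(-t) + 4e^(-2t), y(t) = -2e^(-t) + 4e^(-2t)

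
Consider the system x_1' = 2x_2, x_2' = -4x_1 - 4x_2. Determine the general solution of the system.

Coefficient matrix A = [[0, 2], [-4, -4]].
Characteristic polynomial det(A - λI) = λ^2 + 4λ + 8 = 0.
Eigenvalues λ = -2 ± 2i (complex conjugate pair).
For λ=-2+2i: an eigenvector is (0,-1) - i(-1,1) = (0 + i, -1 - i).
A real fundamental pair from Re and Im of e^((-2+2i)t)v: X_1 = e^(-2t)(cos(2t)·(0,-1) + sin(2t)·(-1,1)), X_2 = e^(-2t)(sin(2t)·(0,-1) - cos(2t)·(-1,1)).
General solution: K_1X_1 + K_2X_2.

x_1(t) = -K_1e^(-2t)sin(2t) + K_2e^(-2t)cos(2t), x_2(t) = K_1e^(-2t)sin(2t) - K_1e^(-2t)cos(2t) - K_2e^(-2t)sin(2t) - K_2e^(-2t)cos(2t)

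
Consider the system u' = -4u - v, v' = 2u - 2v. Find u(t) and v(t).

Coefficient matrix A = [[-4, -1], [2, -2]].
Characteristic polynomial det(A - λI) = λ^2 + 6λ + 10 = 0.
Eigenvalues λ = -3 ± i (complex conjugate pair).
For λ=-3+i: an eigenvector is (-1,1) - i(0,-1) = (-1, 1 + i).
A real fundamental pair from Re and Im of e^((-3+i)t)v: X_1 = e^(-3t)(cos(t)·(-1,1) + sin(t)·(0,-1)), X_2 = e^(-3t)(sin(t)·(-1,1) - cos(t)·(0,-1)).
General solution: c_1X_1 + c_2X_2.

u(t) = -c_1e^(-3t)cos(t) - c_2e^(-3t)sin(t), v(t) = -c_1e^(-3t)sin(t) + c_1e^(-3t)cos(t) + c_2e^(-3t)sin(t) + c_2e^(-3t)cos(t)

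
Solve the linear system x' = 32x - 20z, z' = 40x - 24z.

Coefficient matrix A = [[32, -20], [40, -24]].
Characteristic polynomial det(A - λI) = λ^2 - 8λ + 32 = 0.
Eigenvalues λ = 4 ± 4i (complex conjugate pair).
For λ=4+4i: an eigenvector is (1,1) - i(2,3) = (1 - 2i, 1 - 3i).
A real fundamental pair from Re and Im of e^((4+4i)t)v: X_1 = e^(4t)(cos(4t)·(1,1) + sin(4t)·(2,3)), X_2 = e^(4t)(sin(4t)·(1,1) - cos(4t)·(2,3)).
General solution: C_1X_1 + C_2X_2.

x(t) = 2C_1e^(4t)sin(4t) + C_1e^(4t)cos(4t) + C_2e^(4t)sin(4t) - 2C_2e^(4t)cos(4t), z(t) = 3C_1e^(4t)sin(4t) + C_1e^(4t)cos(4t) + C_2e^(4t)sin(4t) - 3C_2e^(4t)cos(4t)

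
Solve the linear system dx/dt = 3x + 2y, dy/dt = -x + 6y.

Coefficient matrix A = [[3, 2], [-1, 6]].
Characteristic polynomial det(A - λI) = λ^2 - 9λ + 20 = 0.
Eigenvalues λ = 5, 4.
For λ=5: (A-λI) row 1 is [-2, 2], so an eigenvector is (-1, -1).
For λ=4: (A-λI) row 1 is [-1, 2], so an eigenvector is (-2, -1).
General solution: K_1e^(5t)(-1,-1) + K_2e^(4t)(-2,-1).

x(t) = -K_1e^(5t) - 2K_2e^(4t), y(t) = -K_1e^(5t) - K_2e^(4t)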